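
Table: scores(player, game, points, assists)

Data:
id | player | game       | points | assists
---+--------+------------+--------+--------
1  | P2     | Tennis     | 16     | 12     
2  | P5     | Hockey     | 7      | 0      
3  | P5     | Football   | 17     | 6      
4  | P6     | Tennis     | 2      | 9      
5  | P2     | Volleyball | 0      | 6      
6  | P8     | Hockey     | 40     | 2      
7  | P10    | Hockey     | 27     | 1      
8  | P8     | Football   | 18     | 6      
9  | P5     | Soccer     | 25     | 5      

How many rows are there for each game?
SELECT game, COUNT(*) as count
FROM scores
GROUP BY game

Result:
  Football: 2
  Hockey: 3
  Soccer: 1
  Tennis: 2
  Volleyball: 1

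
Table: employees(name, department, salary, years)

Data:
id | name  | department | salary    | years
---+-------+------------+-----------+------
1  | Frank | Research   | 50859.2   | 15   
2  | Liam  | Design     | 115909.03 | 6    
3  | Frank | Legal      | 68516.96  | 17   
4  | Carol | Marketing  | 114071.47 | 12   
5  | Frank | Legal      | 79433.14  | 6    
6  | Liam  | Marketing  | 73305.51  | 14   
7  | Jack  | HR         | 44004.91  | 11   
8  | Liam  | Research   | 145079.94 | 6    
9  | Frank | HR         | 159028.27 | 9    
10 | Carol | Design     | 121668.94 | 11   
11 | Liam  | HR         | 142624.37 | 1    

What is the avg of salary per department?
SELECT department, AVG(salary) as result
FROM employees
GROUP BY department

Result:
  Design: 118788.99
  HR: 115219.18
  Legal: 73975.05
  Marketing: 93688.49
  Research: 97969.57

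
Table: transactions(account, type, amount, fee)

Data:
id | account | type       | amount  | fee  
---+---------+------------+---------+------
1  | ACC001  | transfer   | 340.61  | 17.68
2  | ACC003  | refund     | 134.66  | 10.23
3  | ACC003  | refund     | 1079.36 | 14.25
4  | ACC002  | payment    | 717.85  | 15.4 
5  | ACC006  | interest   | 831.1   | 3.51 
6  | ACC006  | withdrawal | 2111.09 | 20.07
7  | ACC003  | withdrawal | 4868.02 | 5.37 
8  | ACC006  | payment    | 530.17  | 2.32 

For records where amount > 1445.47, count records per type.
SELECT type, COUNT(*)
FROM transactions
WHERE amount > 1445.47
GROUP BY type

Note: WHERE filters rows before grouping.

Result:
  withdrawal: 2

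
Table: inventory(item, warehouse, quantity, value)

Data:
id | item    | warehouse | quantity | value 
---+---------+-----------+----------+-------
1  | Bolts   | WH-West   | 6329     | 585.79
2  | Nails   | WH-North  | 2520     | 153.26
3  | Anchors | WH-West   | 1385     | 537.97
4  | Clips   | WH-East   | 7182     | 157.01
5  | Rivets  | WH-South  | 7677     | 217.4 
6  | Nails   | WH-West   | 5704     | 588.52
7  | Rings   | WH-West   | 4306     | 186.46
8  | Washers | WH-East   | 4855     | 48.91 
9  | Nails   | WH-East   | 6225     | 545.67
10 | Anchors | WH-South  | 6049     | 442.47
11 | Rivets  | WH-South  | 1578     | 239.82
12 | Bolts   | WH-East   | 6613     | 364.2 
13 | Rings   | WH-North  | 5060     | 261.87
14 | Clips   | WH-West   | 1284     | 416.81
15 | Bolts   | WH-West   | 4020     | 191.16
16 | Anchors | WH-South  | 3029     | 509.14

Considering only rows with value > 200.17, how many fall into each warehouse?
SELECT warehouse, COUNT(*)
FROM inventory
WHERE value > 200.17
GROUP BY warehouse

Note: WHERE filters rows before grouping.

Result:
  WH-East: 2
  WH-North: 1
  WH-South: 4
  WH-West: 4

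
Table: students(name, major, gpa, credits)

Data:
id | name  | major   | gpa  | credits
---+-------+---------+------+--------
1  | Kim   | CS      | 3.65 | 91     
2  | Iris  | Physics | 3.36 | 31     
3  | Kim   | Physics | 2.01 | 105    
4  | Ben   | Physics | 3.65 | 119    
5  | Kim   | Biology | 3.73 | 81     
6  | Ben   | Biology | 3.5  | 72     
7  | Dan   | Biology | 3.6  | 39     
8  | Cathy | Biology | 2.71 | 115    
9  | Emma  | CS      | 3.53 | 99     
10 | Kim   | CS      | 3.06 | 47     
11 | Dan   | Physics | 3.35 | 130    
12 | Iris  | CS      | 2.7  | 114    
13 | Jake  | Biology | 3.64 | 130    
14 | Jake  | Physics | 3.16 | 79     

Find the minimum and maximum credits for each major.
SELECT major, MIN(credits), MAX(credits)
FROM students
GROUP BY major

Result:
  Biology: min=39, max=130
  CS: min=47, max=114
  Physics: min=31, max=130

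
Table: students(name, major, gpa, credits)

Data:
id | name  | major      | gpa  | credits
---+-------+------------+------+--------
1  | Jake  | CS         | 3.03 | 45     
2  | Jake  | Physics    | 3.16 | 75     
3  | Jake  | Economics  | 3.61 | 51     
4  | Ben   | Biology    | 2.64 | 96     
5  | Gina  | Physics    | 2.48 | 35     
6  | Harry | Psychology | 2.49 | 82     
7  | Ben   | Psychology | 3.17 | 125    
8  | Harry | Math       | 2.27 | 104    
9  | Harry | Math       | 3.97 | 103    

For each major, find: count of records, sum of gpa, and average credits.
SELECT major,
       COUNT(*) as cnt,
       SUM(gpa) as total_gpa,
       AVG(credits) as avg_credits
FROM students
GROUP BY major

Result:
  Biology: 1 records, 2.64 total gpa, 96.00 avg credits
  CS: 1 records, 3.03 total gpa, 45.00 avg credits
  Economics: 1 records, 3.61 total gpa, 51.00 avg credits
  Math: 2 records, 6.24 total gpa, 103.50 avg credits
  Physics: 2 records, 5.64 total gpa, 55.00 avg credits
  Psychology: 2 records, 5.66 total gpa, 103.50 avg credits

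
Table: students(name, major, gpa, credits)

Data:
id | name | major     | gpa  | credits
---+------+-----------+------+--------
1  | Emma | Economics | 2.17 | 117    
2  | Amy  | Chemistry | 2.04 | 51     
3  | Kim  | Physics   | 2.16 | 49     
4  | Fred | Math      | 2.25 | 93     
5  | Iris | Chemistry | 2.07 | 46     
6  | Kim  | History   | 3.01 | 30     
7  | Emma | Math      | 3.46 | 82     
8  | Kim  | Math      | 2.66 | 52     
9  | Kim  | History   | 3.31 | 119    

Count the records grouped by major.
SELECT major, COUNT(*) as count
FROM students
GROUP BY major

Result:
  Chemistry: 2
  Economics: 1
  History: 2
  Math: 3
  Physics: 1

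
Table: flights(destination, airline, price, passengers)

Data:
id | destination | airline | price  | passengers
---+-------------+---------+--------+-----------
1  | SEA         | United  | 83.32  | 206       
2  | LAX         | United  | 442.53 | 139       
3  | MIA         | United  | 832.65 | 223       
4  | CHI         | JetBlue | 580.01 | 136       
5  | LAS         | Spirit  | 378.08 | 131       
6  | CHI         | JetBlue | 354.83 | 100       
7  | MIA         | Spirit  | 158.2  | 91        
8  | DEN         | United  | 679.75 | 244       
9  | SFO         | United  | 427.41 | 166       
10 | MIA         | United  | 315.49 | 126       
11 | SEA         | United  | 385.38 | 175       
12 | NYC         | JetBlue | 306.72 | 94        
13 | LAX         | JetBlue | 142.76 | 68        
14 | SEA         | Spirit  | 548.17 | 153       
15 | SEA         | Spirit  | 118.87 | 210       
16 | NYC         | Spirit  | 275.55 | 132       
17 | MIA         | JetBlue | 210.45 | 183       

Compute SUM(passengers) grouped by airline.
SELECT airline, SUM(passengers) as result
FROM flights
GROUP BY airline

Result:
  JetBlue: 581
  Spirit: 717
  United: 1279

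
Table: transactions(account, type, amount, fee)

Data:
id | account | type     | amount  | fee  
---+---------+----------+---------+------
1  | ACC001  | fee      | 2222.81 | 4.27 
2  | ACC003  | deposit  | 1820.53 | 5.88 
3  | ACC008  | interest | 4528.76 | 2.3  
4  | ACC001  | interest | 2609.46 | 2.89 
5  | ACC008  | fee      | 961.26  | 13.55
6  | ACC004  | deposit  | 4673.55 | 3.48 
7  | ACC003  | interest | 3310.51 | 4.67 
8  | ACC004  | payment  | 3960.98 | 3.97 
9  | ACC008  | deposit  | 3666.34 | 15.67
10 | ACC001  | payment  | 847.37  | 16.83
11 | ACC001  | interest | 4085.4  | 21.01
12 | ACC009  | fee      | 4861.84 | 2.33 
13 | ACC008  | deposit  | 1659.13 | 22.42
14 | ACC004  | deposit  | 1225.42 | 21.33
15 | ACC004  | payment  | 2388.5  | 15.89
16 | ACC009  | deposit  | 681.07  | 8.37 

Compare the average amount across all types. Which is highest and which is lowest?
SELECT type, AVG(amount)
FROM transactions
GROUP BY type
ORDER BY AVG(amount)

All groups:
  deposit: 2287.67
  payment: 2398.95
  fee: 2681.97
  interest: 3633.53

Highest: interest (3633.53)
Lowest: deposit (2287.67)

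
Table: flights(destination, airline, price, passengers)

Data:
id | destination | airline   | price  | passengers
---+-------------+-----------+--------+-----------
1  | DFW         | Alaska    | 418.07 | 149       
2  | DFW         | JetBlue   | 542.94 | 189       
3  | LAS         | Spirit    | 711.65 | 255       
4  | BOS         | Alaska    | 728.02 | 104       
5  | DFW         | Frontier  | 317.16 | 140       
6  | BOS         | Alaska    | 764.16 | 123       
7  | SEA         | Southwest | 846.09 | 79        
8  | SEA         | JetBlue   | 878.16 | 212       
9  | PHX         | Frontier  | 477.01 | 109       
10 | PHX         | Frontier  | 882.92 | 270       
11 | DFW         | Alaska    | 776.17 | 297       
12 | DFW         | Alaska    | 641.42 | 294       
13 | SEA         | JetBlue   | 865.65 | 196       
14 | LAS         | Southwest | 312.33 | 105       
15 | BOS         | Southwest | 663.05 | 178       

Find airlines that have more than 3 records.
SELECT airline, COUNT(*) as cnt
FROM flights
GROUP BY airline
HAVING COUNT(*) > 3

Result:
  Alaska: 5

Note: HAVING filters groups after aggregation, WHERE filters rows before.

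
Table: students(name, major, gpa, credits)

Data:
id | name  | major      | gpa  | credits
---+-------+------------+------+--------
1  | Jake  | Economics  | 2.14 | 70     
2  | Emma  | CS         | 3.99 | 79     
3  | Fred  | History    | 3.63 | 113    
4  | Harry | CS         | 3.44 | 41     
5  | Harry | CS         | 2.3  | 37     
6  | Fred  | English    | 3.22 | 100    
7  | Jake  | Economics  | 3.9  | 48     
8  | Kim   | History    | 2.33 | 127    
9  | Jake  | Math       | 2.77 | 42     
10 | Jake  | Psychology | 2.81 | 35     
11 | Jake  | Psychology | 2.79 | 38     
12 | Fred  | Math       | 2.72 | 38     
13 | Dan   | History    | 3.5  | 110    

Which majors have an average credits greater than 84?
SELECT major, AVG(credits)
FROM students
GROUP BY major
HAVING AVG(credits) > 84

Result:
  English: avg=100.00
  History: avg=116.67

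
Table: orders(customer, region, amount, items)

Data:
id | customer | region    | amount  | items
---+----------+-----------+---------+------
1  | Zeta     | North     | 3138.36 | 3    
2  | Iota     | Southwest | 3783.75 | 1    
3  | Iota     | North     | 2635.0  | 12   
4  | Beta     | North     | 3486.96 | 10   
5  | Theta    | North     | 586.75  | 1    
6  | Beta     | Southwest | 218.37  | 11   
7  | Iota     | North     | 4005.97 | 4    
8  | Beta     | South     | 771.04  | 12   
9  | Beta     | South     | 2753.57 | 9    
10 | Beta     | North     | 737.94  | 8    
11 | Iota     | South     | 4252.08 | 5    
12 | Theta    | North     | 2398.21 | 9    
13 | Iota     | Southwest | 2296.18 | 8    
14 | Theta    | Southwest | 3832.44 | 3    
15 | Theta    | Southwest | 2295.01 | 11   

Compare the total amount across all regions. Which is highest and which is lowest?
SELECT region, SUM(amount)
FROM orders
GROUP BY region
ORDER BY SUM(amount)

All groups:
  South: 7776.69
  Southwest: 12425.75
  North: 16989.19

Highest: North (16989.19)
Lowest: South (7776.69)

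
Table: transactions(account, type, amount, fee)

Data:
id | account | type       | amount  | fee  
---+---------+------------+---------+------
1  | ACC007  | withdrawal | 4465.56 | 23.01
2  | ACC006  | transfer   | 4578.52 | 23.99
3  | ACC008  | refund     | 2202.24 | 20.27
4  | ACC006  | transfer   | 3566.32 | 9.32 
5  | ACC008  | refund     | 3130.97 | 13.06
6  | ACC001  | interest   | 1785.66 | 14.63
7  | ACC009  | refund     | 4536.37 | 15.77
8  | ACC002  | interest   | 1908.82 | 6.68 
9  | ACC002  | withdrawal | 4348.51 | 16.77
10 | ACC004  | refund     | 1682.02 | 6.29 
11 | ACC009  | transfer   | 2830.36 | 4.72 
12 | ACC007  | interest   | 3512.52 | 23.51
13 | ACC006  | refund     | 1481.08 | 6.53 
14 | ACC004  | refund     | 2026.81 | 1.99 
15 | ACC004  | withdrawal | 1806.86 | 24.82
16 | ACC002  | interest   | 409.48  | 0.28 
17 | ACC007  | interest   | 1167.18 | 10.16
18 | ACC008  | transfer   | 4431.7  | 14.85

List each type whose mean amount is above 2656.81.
SELECT type, AVG(amount)
FROM transactions
GROUP BY type
HAVING AVG(amount) > 2656.81

Result:
  transfer: avg=3851.73
  withdrawal: avg=3540.31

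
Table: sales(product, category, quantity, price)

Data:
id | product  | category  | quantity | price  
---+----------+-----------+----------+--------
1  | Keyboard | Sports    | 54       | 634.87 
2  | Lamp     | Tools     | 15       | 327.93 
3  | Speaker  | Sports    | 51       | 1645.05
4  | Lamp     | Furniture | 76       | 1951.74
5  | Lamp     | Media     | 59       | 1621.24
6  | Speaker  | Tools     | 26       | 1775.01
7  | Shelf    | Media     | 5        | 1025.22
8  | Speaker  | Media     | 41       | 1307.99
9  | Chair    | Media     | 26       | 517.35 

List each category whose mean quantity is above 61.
SELECT category, AVG(quantity)
FROM sales
GROUP BY category
HAVING AVG(quantity) > 61

Result:
  Furniture: avg=76.00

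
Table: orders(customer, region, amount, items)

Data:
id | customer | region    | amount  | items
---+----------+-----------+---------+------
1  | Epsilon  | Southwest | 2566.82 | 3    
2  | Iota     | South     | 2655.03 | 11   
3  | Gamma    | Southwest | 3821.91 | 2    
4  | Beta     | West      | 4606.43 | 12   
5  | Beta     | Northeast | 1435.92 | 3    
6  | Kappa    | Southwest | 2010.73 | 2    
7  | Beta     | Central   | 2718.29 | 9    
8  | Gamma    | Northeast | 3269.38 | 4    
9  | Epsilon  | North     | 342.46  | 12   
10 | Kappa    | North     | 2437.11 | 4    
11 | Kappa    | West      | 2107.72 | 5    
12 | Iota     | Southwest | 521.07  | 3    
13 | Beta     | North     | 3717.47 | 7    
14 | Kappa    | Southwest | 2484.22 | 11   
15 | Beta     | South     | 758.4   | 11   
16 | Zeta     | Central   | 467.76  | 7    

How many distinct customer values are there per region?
SELECT region, COUNT(DISTINCT customer)
FROM orders
GROUP BY region

Result:
  Central: 2 distinct
  North: 3 distinct
  Northeast: 2 distinct
  South: 2 distinct
  Southwest: 4 distinct
  West: 2 distinct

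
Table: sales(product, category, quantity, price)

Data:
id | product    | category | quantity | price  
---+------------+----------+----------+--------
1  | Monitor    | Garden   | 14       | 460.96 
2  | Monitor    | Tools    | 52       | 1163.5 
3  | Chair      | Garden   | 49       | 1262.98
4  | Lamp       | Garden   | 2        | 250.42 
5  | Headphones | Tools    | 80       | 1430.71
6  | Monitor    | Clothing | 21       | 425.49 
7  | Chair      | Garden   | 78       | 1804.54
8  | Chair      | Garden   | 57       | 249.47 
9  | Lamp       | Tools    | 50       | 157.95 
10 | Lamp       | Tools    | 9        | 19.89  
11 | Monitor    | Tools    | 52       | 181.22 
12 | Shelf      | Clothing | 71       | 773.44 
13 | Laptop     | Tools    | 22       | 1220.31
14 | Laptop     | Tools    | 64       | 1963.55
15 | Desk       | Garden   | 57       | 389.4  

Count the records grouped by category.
SELECT category, COUNT(*) as count
FROM sales
GROUP BY category

Result:
  Clothing: 2
  Garden: 6
  Tools: 7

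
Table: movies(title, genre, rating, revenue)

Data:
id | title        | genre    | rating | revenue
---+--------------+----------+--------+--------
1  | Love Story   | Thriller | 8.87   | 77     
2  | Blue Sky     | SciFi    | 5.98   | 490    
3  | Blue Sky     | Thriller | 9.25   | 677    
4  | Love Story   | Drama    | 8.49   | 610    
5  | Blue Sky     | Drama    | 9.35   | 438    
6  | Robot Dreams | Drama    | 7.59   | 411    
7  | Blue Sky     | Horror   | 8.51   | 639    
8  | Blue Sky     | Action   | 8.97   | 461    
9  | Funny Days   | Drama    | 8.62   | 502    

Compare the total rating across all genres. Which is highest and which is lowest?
SELECT genre, SUM(rating)
FROM movies
GROUP BY genre
ORDER BY SUM(rating)

All groups:
  SciFi: 5.98
  Horror: 8.51
  Action: 8.97
  Thriller: 18.12
  Drama: 34.05

Highest: Drama (34.05)
Lowest: SciFi (5.98)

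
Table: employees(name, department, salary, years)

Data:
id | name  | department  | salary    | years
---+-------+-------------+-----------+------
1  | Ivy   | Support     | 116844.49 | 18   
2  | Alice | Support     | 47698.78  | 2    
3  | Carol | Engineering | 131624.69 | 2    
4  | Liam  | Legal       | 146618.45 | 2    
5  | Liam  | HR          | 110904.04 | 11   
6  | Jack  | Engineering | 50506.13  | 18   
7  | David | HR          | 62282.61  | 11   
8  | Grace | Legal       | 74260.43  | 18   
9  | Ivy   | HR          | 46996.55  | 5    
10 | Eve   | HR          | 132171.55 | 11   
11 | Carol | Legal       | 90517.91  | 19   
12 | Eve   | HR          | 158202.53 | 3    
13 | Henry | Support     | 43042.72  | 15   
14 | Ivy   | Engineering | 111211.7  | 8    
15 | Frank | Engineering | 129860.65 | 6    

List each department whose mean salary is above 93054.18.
SELECT department, AVG(salary)
FROM employees
GROUP BY department
HAVING AVG(salary) > 93054.18

Result:
  Engineering: avg=105800.79
  HR: avg=102111.46
  Legal: avg=103798.93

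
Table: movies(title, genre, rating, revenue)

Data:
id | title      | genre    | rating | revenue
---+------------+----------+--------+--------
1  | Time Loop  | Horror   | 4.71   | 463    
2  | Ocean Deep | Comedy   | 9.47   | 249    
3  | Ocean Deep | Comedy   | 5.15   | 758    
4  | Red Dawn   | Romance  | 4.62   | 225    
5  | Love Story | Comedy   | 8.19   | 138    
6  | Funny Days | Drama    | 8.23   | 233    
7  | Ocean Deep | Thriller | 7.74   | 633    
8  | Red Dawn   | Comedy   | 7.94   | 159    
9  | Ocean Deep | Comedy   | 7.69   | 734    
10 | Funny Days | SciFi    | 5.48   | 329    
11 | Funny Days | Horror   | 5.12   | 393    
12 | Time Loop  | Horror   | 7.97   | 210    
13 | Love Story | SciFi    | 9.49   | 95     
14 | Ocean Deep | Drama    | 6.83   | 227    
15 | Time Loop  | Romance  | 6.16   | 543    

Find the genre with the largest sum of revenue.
SELECT genre, SUM(revenue) as val
FROM movies
GROUP BY genre
ORDER BY val DESC
LIMIT 1

Result: Comedy with sum(revenue) = 2038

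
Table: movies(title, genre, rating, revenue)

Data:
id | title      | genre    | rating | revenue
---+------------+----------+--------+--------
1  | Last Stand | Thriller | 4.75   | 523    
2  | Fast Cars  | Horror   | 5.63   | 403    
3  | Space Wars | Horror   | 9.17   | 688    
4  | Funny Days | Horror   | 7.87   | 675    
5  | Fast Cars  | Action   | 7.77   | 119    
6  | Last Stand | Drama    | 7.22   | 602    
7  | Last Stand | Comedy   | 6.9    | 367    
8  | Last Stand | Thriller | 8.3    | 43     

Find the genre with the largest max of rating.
SELECT genre, MAX(rating) as val
FROM movies
GROUP BY genre
ORDER BY val DESC
LIMIT 1

Result: Horror with max(rating) = 9.17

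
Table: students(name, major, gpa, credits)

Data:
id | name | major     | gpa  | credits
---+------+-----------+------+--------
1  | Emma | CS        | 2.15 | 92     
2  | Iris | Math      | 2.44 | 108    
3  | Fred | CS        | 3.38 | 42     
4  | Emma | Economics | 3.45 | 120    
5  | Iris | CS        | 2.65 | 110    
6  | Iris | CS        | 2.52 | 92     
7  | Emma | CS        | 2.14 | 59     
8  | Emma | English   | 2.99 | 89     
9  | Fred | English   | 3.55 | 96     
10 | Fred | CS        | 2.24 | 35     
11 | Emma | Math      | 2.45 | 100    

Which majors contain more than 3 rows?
SELECT major, COUNT(*) as cnt
FROM students
GROUP BY major
HAVING COUNT(*) > 3

Result:
  CS: 6

Note: HAVING filters groups after aggregation, WHERE filters rows before.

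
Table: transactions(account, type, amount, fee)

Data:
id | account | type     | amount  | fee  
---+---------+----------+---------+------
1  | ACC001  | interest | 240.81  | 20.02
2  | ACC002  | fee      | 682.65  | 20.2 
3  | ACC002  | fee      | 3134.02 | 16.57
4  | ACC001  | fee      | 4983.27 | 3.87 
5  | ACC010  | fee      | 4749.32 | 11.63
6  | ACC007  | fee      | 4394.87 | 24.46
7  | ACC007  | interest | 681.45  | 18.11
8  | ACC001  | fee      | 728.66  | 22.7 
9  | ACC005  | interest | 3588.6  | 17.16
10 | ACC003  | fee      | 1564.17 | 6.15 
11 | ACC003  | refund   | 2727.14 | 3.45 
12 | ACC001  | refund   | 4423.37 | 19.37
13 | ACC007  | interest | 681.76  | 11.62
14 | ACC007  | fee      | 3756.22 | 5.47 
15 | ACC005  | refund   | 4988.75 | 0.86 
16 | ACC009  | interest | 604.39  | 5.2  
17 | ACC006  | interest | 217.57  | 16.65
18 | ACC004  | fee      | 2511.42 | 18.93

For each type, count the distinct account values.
SELECT type, COUNT(DISTINCT account)
FROM transactions
GROUP BY type

Result:
  fee: 6 distinct
  interest: 5 distinct
  refund: 3 distinct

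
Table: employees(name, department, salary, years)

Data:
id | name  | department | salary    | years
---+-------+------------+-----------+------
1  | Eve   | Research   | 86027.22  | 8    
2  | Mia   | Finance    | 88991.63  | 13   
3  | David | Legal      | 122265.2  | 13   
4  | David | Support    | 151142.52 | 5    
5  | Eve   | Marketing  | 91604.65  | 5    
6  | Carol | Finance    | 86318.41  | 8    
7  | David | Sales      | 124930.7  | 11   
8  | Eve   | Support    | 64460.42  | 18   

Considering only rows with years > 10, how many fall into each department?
SELECT department, COUNT(*)
FROM employees
WHERE years > 10
GROUP BY department

Note: WHERE filters rows before grouping.

Result:
  Finance: 1
  Legal: 1
  Sales: 1
  Support: 1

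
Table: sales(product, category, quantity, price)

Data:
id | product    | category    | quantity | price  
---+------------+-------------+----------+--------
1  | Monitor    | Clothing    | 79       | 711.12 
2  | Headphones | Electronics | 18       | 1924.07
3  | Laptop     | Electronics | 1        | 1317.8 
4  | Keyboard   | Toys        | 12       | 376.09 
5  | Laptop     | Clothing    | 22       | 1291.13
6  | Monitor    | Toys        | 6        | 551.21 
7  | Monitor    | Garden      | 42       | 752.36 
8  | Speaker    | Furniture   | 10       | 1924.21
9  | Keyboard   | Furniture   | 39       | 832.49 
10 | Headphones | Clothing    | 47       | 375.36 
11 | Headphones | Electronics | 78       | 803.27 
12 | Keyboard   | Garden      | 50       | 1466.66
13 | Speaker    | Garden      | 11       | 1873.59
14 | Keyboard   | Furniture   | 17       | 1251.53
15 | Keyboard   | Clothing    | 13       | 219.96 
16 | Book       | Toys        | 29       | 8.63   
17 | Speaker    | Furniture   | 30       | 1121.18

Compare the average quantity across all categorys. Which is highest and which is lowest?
SELECT category, AVG(quantity)
FROM sales
GROUP BY category
ORDER BY AVG(quantity)

All groups:
  Toys: 15.67
  Furniture: 24.00
  Electronics: 32.33
  Garden: 34.33
  Clothing: 40.25

Highest: Clothing (40.25)
Lowest: Toys (15.67)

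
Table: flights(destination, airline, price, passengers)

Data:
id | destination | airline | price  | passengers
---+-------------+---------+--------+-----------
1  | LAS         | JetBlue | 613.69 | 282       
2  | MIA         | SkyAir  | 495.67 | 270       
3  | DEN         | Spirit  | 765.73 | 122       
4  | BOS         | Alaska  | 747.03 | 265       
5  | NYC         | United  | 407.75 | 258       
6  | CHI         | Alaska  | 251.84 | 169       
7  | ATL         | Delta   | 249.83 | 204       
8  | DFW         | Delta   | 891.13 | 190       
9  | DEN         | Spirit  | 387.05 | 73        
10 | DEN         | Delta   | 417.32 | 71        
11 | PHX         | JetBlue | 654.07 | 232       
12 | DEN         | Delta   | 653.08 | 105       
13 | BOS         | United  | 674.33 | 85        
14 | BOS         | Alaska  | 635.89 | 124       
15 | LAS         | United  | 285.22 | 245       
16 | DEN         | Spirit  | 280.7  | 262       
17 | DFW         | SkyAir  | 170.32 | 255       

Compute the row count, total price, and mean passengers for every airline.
SELECT airline,
       COUNT(*) as cnt,
       SUM(price) as total_price,
       AVG(passengers) as avg_passengers
FROM flights
GROUP BY airline

Result:
  Alaska: 3 records, 1634.76 total price, 186.00 avg passengers
  Delta: 4 records, 2211.36 total price, 142.50 avg passengers
  JetBlue: 2 records, 1267.76 total price, 257.00 avg passengers
  SkyAir: 2 records, 665.99 total price, 262.50 avg passengers
  Spirit: 3 records, 1433.48 total price, 152.33 avg passengers
  United: 3 records, 1367.30 total price, 196.00 avg passengers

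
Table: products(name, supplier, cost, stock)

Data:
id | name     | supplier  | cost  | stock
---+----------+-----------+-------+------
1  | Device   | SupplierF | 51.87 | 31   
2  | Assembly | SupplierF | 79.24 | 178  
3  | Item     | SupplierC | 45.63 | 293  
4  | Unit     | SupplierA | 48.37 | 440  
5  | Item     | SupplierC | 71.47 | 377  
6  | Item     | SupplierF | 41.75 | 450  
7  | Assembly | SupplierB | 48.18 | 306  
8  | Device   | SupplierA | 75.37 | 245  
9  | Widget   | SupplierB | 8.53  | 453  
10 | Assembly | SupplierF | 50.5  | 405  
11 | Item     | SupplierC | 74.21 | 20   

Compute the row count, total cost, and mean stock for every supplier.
SELECT supplier,
       COUNT(*) as cnt,
       SUM(cost) as total_cost,
       AVG(stock) as avg_stock
FROM products
GROUP BY supplier

Result:
  SupplierA: 2 records, 123.74 total cost, 342.50 avg stock
  SupplierB: 2 records, 56.71 total cost, 379.50 avg stock
  SupplierC: 3 records, 191.31 total cost, 230.00 avg stock
  SupplierF: 4 records, 223.36 total cost, 266.00 avg stock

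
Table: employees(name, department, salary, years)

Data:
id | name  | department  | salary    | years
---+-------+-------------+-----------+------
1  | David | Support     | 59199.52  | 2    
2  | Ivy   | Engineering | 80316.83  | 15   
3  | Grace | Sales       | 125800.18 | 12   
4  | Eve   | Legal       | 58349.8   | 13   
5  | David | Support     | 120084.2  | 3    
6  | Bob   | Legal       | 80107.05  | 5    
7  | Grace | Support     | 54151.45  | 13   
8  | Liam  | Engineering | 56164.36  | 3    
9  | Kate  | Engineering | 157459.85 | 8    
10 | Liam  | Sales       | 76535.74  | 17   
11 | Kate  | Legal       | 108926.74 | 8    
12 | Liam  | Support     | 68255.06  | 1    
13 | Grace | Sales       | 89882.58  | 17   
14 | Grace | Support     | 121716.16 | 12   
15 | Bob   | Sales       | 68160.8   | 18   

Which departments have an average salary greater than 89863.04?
SELECT department, AVG(salary)
FROM employees
GROUP BY department
HAVING AVG(salary) > 89863.04

Result:
  Engineering: avg=97980.35
  Sales: avg=90094.83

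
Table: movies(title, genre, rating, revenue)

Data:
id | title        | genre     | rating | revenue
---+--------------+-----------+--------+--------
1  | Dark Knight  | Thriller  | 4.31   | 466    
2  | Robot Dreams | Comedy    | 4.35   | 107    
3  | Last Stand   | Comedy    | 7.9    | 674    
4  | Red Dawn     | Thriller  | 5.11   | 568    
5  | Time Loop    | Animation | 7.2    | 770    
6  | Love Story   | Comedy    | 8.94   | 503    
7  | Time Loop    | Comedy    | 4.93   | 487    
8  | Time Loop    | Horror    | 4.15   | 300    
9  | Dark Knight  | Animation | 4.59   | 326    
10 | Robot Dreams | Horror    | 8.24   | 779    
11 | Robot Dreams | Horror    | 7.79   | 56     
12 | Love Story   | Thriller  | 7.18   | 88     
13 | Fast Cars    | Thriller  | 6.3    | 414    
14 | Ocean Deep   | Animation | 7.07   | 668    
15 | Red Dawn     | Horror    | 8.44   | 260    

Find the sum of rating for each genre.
SELECT genre, SUM(rating) as result
FROM movies
GROUP BY genre

Result:
  Animation: 18.86
  Comedy: 26.12
  Horror: 28.62
  Thriller: 22.90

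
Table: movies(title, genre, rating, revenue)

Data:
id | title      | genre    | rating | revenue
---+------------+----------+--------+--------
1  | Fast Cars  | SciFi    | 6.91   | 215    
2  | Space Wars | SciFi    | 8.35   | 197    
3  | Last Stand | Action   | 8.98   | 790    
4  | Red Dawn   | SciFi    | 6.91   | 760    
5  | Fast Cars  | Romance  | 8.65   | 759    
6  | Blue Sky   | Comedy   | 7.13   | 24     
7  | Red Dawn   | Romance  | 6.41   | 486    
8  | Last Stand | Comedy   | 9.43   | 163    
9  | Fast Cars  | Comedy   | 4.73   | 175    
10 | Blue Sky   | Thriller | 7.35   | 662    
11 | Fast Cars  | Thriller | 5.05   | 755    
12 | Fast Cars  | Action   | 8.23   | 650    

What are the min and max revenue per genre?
SELECT genre, MIN(revenue), MAX(revenue)
FROM movies
GROUP BY genre

Result:
  Action: min=650, max=790
  Comedy: min=24, max=175
  Romance: min=486, max=759
  SciFi: min=197, max=760
  Thriller: min=662, max=755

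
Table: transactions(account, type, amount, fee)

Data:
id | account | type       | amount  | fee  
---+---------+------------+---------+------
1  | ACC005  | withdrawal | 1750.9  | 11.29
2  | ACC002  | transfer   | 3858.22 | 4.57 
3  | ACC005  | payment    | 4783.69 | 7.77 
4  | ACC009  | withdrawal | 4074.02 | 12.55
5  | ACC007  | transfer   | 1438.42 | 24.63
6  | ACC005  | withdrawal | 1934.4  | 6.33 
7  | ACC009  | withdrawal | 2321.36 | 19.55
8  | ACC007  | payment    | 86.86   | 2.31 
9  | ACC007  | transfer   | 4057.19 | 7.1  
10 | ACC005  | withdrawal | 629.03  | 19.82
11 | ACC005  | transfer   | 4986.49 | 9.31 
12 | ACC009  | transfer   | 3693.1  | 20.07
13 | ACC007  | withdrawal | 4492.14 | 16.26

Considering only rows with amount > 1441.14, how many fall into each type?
SELECT type, COUNT(*)
FROM transactions
WHERE amount > 1441.14
GROUP BY type

Note: WHERE filters rows before grouping.

Result:
  payment: 1
  transfer: 4
  withdrawal: 5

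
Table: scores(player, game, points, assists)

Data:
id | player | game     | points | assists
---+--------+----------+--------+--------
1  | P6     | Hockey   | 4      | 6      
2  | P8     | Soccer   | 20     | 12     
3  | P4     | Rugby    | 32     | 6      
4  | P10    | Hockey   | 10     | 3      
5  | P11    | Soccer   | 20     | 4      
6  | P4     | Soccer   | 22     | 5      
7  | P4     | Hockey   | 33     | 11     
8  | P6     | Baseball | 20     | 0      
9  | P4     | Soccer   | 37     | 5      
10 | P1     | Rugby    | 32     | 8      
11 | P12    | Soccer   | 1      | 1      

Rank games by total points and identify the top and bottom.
SELECT game, SUM(points)
FROM scores
GROUP BY game
ORDER BY SUM(points)

All groups:
  Baseball: 20
  Hockey: 47
  Rugby: 64
  Soccer: 100

Highest: Soccer (100)
Lowest: Baseball (20)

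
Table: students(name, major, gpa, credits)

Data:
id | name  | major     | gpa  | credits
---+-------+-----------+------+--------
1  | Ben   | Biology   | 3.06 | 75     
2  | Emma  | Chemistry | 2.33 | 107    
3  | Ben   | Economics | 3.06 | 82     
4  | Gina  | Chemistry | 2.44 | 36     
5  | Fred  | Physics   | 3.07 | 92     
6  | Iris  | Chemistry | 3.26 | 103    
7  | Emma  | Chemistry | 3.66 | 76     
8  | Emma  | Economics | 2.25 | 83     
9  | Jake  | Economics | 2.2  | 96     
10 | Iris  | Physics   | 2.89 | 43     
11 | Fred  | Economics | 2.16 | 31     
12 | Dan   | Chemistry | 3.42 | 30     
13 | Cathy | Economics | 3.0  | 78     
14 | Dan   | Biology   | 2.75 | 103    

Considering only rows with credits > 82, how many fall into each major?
SELECT major, COUNT(*)
FROM students
WHERE credits > 82
GROUP BY major

Note: WHERE filters rows before grouping.

Result:
  Biology: 1
  Chemistry: 2
  Economics: 2
  Physics: 1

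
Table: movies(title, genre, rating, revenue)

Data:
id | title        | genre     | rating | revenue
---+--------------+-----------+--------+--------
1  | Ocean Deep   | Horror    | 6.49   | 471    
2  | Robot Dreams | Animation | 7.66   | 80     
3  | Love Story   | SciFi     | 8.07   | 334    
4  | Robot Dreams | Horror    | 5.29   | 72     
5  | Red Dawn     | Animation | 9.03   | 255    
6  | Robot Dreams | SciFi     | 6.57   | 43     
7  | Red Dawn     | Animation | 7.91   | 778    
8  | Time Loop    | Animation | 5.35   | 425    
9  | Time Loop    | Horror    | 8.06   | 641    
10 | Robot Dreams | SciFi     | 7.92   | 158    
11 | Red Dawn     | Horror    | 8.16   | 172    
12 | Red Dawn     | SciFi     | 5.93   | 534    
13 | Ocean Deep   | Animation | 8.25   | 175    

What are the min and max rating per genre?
SELECT genre, MIN(rating), MAX(rating)
FROM movies
GROUP BY genre

Result:
  Animation: min=5.35, max=9.03
  Horror: min=5.29, max=8.16
  SciFi: min=5.93, max=8.07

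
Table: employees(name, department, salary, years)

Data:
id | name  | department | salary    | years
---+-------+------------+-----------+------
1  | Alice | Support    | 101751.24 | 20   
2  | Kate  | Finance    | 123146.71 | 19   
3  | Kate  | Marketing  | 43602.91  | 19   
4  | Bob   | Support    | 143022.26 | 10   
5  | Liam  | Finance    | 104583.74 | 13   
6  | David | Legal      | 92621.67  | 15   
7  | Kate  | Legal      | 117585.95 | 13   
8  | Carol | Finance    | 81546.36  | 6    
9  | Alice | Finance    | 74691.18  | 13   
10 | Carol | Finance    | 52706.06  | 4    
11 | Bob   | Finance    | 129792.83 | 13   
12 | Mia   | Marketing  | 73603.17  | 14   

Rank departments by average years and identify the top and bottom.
SELECT department, AVG(years)
FROM employees
GROUP BY department
ORDER BY AVG(years)

All groups:
  Finance: 11.33
  Legal: 14.00
  Support: 15.00
  Marketing: 16.50

Highest: Marketing (16.50)
Lowest: Finance (11.33)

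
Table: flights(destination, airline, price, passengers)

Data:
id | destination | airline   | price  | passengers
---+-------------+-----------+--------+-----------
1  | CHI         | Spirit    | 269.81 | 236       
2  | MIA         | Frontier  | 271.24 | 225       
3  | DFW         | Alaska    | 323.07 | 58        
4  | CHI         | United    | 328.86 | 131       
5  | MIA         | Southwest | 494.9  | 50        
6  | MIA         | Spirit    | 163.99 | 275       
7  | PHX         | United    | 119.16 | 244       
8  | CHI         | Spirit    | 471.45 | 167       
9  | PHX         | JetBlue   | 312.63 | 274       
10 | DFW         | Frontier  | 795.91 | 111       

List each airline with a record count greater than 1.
SELECT airline, COUNT(*) as cnt
FROM flights
GROUP BY airline
HAVING COUNT(*) > 1

Result:
  Frontier: 2
  Spirit: 3
  United: 2

Note: HAVING filters groups after aggregation, WHERE filters rows before.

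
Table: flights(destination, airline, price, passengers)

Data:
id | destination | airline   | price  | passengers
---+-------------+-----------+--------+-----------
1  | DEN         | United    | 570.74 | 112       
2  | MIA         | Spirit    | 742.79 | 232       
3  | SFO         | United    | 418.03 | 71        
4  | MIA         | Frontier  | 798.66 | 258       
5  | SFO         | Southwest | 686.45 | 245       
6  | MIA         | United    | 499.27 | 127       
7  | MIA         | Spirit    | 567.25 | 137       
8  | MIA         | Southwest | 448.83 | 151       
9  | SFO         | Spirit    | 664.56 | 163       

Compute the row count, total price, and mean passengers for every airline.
SELECT airline,
       COUNT(*) as cnt,
       SUM(price) as total_price,
       AVG(passengers) as avg_passengers
FROM flights
GROUP BY airline

Result:
  Frontier: 1 records, 798.66 total price, 258.00 avg passengers
  Southwest: 2 records, 1135.28 total price, 198.00 avg passengers
  Spirit: 3 records, 1974.60 total price, 177.33 avg passengers
  United: 3 records, 1488.04 total price, 103.33 avg passengers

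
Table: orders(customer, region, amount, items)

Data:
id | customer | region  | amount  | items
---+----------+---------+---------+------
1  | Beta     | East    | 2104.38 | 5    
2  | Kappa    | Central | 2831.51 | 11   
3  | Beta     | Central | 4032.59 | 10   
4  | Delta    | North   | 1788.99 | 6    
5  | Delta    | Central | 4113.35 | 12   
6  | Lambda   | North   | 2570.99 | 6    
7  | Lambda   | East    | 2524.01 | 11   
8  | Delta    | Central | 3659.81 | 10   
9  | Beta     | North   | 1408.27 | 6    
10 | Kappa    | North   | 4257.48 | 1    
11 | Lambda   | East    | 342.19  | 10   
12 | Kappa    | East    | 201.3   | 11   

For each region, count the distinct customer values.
SELECT region, COUNT(DISTINCT customer)
FROM orders
GROUP BY region

Result:
  Central: 3 distinct
  East: 3 distinct
  North: 4 distinct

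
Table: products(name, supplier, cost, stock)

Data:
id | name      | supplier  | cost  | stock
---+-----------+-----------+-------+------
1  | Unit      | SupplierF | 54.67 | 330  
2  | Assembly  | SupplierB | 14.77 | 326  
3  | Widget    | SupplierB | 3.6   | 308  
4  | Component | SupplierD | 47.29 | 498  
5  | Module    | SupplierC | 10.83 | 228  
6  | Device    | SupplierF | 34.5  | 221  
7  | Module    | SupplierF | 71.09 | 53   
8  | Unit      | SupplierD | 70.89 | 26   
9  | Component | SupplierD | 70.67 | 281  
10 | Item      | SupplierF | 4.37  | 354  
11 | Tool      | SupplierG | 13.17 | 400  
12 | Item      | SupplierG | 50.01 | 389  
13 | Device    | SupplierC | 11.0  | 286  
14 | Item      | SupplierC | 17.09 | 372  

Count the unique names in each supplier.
SELECT supplier, COUNT(DISTINCT name)
FROM products
GROUP BY supplier

Result:
  SupplierB: 2 distinct
  SupplierC: 3 distinct
  SupplierD: 2 distinct
  SupplierF: 4 distinct
  SupplierG: 2 distinct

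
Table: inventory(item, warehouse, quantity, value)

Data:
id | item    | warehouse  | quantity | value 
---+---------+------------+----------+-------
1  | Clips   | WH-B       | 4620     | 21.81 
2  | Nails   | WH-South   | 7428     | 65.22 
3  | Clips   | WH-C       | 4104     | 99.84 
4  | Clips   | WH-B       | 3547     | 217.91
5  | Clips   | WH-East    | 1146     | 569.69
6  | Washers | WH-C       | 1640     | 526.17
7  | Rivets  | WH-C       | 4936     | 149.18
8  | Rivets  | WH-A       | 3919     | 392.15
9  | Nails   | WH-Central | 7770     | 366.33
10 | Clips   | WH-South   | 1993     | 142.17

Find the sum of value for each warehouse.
SELECT warehouse, SUM(value) as result
FROM inventory
GROUP BY warehouse

Result:
  WH-A: 392.15
  WH-B: 239.72
  WH-C: 775.19
  WH-Central: 366.33
  WH-East: 569.69
  WH-South: 207.39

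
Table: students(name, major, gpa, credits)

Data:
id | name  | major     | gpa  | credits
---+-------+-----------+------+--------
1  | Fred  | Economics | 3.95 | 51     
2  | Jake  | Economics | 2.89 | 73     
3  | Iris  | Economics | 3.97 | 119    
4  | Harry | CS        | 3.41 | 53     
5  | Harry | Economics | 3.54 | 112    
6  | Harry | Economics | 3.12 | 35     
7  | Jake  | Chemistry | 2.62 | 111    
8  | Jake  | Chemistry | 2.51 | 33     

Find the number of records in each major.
SELECT major, COUNT(*) as count
FROM students
GROUP BY major

Result:
  CS: 1
  Chemistry: 2
  Economics: 5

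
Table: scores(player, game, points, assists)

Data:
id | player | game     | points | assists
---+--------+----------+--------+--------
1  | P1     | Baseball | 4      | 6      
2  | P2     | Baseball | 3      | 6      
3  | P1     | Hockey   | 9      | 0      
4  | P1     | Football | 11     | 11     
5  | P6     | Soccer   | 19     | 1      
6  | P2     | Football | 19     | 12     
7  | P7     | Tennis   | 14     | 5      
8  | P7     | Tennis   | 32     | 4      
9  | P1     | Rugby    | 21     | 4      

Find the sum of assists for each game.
SELECT game, SUM(assists) as result
FROM scores
GROUP BY game

Result:
  Baseball: 12
  Football: 23
  Hockey: 0
  Rugby: 4
  Soccer: 1
  Tennis: 9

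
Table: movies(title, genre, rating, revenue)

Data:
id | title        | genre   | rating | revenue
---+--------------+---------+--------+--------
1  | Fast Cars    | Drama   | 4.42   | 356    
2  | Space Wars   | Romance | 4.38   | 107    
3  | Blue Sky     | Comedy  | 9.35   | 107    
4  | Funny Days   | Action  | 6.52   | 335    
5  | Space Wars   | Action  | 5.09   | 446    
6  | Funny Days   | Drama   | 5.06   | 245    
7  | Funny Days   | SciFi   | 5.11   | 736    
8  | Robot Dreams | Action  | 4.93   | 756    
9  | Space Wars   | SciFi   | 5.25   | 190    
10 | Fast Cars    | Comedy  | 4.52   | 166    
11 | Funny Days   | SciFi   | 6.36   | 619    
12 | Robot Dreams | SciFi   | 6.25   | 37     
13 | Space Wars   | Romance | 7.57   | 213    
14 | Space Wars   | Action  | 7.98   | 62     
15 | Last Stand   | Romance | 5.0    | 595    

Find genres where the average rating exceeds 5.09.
SELECT genre, AVG(rating)
FROM movies
GROUP BY genre
HAVING AVG(rating) > 5.09

Result:
  Action: avg=6.13
  Comedy: avg=6.94
  Romance: avg=5.65
  SciFi: avg=5.74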